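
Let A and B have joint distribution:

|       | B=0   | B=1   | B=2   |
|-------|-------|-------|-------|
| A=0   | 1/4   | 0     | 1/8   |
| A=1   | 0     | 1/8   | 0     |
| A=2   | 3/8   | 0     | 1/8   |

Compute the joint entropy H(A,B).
H(A,B) = -Σ P(A,B) log₂ P(A,B), summed over the non-zero cells:
H(A,B) = -[(1/4)·log₂(1/4) + (1/8)·log₂(1/8) + (1/8)·log₂(1/8) + (3/8)·log₂(3/8) + (1/8)·log₂(1/8)]
  = 0.5000 + 0.3750 + 0.3750 + 0.5306 + 0.3750
  = 2.1556 bits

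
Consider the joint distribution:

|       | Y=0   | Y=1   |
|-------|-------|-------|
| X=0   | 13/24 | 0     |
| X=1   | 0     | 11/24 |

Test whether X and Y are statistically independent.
Marginal P(X) (row sums):
  P(X=0) = 13/24 + 0 = 13/24
  P(X=1) = 0 + 11/24 = 11/24
Marginal P(Y) (column sums):
  P(Y=0) = 13/24 + 0 = 13/24
  P(Y=1) = 0 + 11/24 = 11/24

X and Y are independent iff P(X=i,Y=j) = P(X=i)·P(Y=j) for every cell.
  P(X=0)·P(Y=0) = 13/24 × 13/24 = 169/576, but P(X=0,Y=0) = 13/24 ✗

No, X and Y are not independent. Quantitatively, I(X;Y) > 0:

H(X) = -[(13/24)·log₂(13/24) + (11/24)·log₂(11/24)]
  = 0.4791 + 0.5159
  = 0.9950 bits
H(Y) = -[(13/24)·log₂(13/24) + (11/24)·log₂(11/24)]
  = 0.4791 + 0.5159
  = 0.9950 bits
H(X,Y) = -[(13/24)·log₂(13/24) + (11/24)·log₂(11/24)]
  = 0.4791 + 0.5159
  = 0.9950 bits
I(X;Y) = H(X) + H(Y) - H(X,Y) = 0.9950 + 0.9950 - 0.9950 = 0.9950 bits > 0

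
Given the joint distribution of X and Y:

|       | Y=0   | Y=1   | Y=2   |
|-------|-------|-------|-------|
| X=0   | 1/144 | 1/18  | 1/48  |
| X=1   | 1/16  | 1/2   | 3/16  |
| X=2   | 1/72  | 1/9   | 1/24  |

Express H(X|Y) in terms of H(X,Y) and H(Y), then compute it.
H(X|Y) = H(X,Y) - H(Y)

Marginal P(Y) (column sums):
  P(Y=0) = 1/144 + 1/16 + 1/72 = 1/12
  P(Y=1) = 1/18 + 1/2 + 1/9 = 2/3
  P(Y=2) = 1/48 + 3/16 + 1/24 = 1/4

H(X,Y) = -[(1/144)·log₂(1/144) + (1/18)·log₂(1/18) + (1/48)·log₂(1/48) + (1/16)·log₂(1/16) + (1/2)·log₂(1/2) + (3/16)·log₂(3/16) + (1/72)·log₂(1/72) + (1/9)·log₂(1/9) + (1/24)·log₂(1/24)]
  = 0.0498 + 0.2317 + 0.1164 + 0.2500 + 0.5000 + 0.4528 + 0.0857 + 0.3522 + 0.1910
  = 2.2296 bits
H(Y) = -[(1/12)·log₂(1/12) + (2/3)·log₂(2/3) + (1/4)·log₂(1/4)]
  = 0.2987 + 0.3900 + 0.5000
  = 1.1887 bits

H(X|Y) = 2.2296 - 1.1887 = 1.0409 bits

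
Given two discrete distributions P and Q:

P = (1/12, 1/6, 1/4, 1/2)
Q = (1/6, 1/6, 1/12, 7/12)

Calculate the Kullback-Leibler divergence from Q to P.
D(P||Q) = Σ P(i) log₂(P(i)/Q(i))
  i=0: (1/12) × log₂((1/12)/(1/6)) = (1/12) × log₂(1/2) = -0.0833
  i=1: (1/6) × log₂((1/6)/(1/6)) = (1/6) × log₂(1) = 0.0000
  i=2: (1/4) × log₂((1/4)/(1/12)) = (1/4) × log₂(3) = 0.3962
  i=3: (1/2) × log₂((1/2)/(7/12)) = (1/2) × log₂(6/7) = -0.1112
D(P||Q) = -0.0833 + 0.0000 + 0.3962 - 0.1112
  = 0.2017 bits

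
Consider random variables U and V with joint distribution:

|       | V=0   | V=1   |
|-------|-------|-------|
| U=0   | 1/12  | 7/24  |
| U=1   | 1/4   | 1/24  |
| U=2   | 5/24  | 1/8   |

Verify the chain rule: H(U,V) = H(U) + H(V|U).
Left side:
H(U,V) = -[(1/12)·log₂(1/12) + (7/24)·log₂(7/24) + (1/4)·log₂(1/4) + (1/24)·log₂(1/24) + (5/24)·log₂(5/24) + (1/8)·log₂(1/8)]
  = 0.2987 + 0.5185 + 0.5000 + 0.1910 + 0.4715 + 0.3750
  = 2.3547 bits

Right side:
Marginal P(U) (row sums):
  P(U=0) = 1/12 + 7/24 = 3/8
  P(U=1) = 1/4 + 1/24 = 7/24
  P(U=2) = 5/24 + 1/8 = 1/3
H(U) = -[(3/8)·log₂(3/8) + (7/24)·log₂(7/24) + (1/3)·log₂(1/3)]
  = 0.5306 + 0.5185 + 0.5283
  = 1.5774 bits
H(V|U) = -Σ P(U,V)·log₂ P(V|U), where P(V|U) = P(U,V) / P(U)
  (U=0,V=0): P(V|U) = (1/12)/(3/8) = 2/9;  -(1/12)·log₂(2/9) = 0.1808
  (U=0,V=1): P(V|U) = (7/24)/(3/8) = 7/9;  -(7/24)·log₂(7/9) = 0.1057
  (U=1,V=0): P(V|U) = (1/4)/(7/24) = 6/7;  -(1/4)·log₂(6/7) = 0.0556
  (U=1,V=1): P(V|U) = (1/24)/(7/24) = 1/7;  -(1/24)·log₂(1/7) = 0.1170
  (U=2,V=0): P(V|U) = (5/24)/(1/3) = 5/8;  -(5/24)·log₂(5/8) = 0.1413
  (U=2,V=1): P(V|U) = (1/8)/(1/3) = 3/8;  -(1/8)·log₂(3/8) = 0.1769
H(V|U) = 0.1808 + 0.1057 + 0.0556 + 0.1170 + 0.1413 + 0.1769
  = 0.7773 bits
H(U) + H(V|U) = 1.5774 + 0.7773 = 2.3547 bits

Both sides equal 2.3547 bits, so the chain rule holds ✓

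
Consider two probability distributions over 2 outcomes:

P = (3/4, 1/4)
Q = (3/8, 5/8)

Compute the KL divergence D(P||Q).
D(P||Q) = Σ P(i) log₂(P(i)/Q(i))
  i=0: (3/4) × log₂((3/4)/(3/8)) = (3/4) × log₂(2) = 0.7500
  i=1: (1/4) × log₂((1/4)/(5/8)) = (1/4) × log₂(2/5) = -0.3305
D(P||Q) = 0.7500 - 0.3305
  = 0.4195 bits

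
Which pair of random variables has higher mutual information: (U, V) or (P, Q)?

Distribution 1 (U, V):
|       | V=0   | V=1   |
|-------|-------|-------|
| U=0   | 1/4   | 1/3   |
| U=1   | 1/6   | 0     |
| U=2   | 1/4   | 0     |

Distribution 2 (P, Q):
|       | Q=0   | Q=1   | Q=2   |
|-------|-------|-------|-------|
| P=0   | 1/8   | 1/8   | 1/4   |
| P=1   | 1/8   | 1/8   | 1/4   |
Distribution 1 (U, V):
Marginal P(U) (row sums):
  P(U=0) = 1/4 + 1/3 = 7/12
  P(U=1) = 1/6 + 0 = 1/6
  P(U=2) = 1/4 + 0 = 1/4
Marginal P(V) (column sums):
  P(V=0) = 1/4 + 1/6 + 1/4 = 2/3
  P(V=1) = 1/3 + 0 + 0 = 1/3

H(U) = -[(7/12)·log₂(7/12) + (1/6)·log₂(1/6) + (1/4)·log₂(1/4)]
  = 0.4536 + 0.4308 + 0.5000
  = 1.3844 bits
H(V) = -[(2/3)·log₂(2/3) + (1/3)·log₂(1/3)]
  = 0.3900 + 0.5283
  = 0.9183 bits
H(U,V) = -[(1/4)·log₂(1/4) + (1/3)·log₂(1/3) + (1/6)·log₂(1/6) + (1/4)·log₂(1/4)]
  = 0.5000 + 0.5283 + 0.4308 + 0.5000
  = 1.9591 bits

I(U;V) = H(U) + H(V) - H(U,V)
  = 1.3844 + 0.9183 - 1.9591
  = 0.3436 bits

Distribution 2 (P, Q):
Marginal P(P) (row sums):
  P(P=0) = 1/8 + 1/8 + 1/4 = 1/2
  P(P=1) = 1/8 + 1/8 + 1/4 = 1/2
Marginal P(Q) (column sums):
  P(Q=0) = 1/8 + 1/8 = 1/4
  P(Q=1) = 1/8 + 1/8 = 1/4
  P(Q=2) = 1/4 + 1/4 = 1/2

H(P) = -[(1/2)·log₂(1/2) + (1/2)·log₂(1/2)]
  = 0.5000 + 0.5000
  = 1.0000 bits
H(Q) = -[(1/4)·log₂(1/4) + (1/4)·log₂(1/4) + (1/2)·log₂(1/2)]
  = 0.5000 + 0.5000 + 0.5000
  = 1.5000 bits
H(P,Q) = -[(1/8)·log₂(1/8) + (1/8)·log₂(1/8) + (1/4)·log₂(1/4) + (1/8)·log₂(1/8) + (1/8)·log₂(1/8) + (1/4)·log₂(1/4)]
  = 0.3750 + 0.3750 + 0.5000 + 0.3750 + 0.3750 + 0.5000
  = 2.5000 bits

I(P;Q) = H(P) + H(Q) - H(P,Q)
  = 1.0000 + 1.5000 - 2.5000
  = 0.0000 bits

I(U;V) = 0.3436 bits > I(P;Q) = 0.0000 bits, so (U, V) has the higher mutual information (stronger dependence).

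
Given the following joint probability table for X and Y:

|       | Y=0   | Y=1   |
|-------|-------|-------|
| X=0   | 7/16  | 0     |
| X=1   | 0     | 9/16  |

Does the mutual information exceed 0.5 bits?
Marginal P(X) (row sums):
  P(X=0) = 7/16 + 0 = 7/16
  P(X=1) = 0 + 9/16 = 9/16
Marginal P(Y) (column sums):
  P(Y=0) = 7/16 + 0 = 7/16
  P(Y=1) = 0 + 9/16 = 9/16

H(X) = -[(7/16)·log₂(7/16) + (9/16)·log₂(9/16)]
  = 0.5218 + 0.4669
  = 0.9887 bits
H(Y) = -[(7/16)·log₂(7/16) + (9/16)·log₂(9/16)]
  = 0.5218 + 0.4669
  = 0.9887 bits
H(X,Y) = -[(7/16)·log₂(7/16) + (9/16)·log₂(9/16)]
  = 0.5218 + 0.4669
  = 0.9887 bits

I(X;Y) = H(X) + H(Y) - H(X,Y)
  = 0.9887 + 0.9887 - 0.9887
  = 0.9887 bits

Yes. I(X;Y) = 0.9887 bits, which is > 0.5 bits.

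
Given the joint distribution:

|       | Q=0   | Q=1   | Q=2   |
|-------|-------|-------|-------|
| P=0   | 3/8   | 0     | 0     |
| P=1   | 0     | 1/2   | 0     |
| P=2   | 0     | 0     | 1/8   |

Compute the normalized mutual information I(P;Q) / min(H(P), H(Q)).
Marginal P(P) (row sums):
  P(P=0) = 3/8 + 0 + 0 = 3/8
  P(P=1) = 0 + 1/2 + 0 = 1/2
  P(P=2) = 0 + 0 + 1/8 = 1/8
Marginal P(Q) (column sums):
  P(Q=0) = 3/8 + 0 + 0 = 3/8
  P(Q=1) = 0 + 1/2 + 0 = 1/2
  P(Q=2) = 0 + 0 + 1/8 = 1/8

H(P) = -[(3/8)·log₂(3/8) + (1/2)·log₂(1/2) + (1/8)·log₂(1/8)]
  = 0.5306 + 0.5000 + 0.3750
  = 1.4056 bits
H(Q) = -[(3/8)·log₂(3/8) + (1/2)·log₂(1/2) + (1/8)·log₂(1/8)]
  = 0.5306 + 0.5000 + 0.3750
  = 1.4056 bits
H(P,Q) = -[(3/8)·log₂(3/8) + (1/2)·log₂(1/2) + (1/8)·log₂(1/8)]
  = 0.5306 + 0.5000 + 0.3750
  = 1.4056 bits

I(P;Q) = H(P) + H(Q) - H(P,Q)
  = 1.4056 + 1.4056 - 1.4056
  = 1.4056 bits

min(H(P), H(Q)) = min(1.4056, 1.4056) = 1.4056 bits
Normalized MI = 1.4056 / 1.4056 = 1.0000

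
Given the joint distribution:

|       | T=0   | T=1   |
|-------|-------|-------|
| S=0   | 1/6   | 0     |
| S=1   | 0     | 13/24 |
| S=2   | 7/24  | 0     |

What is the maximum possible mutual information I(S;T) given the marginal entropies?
The upper bound on mutual information is I(S;T) ≤ min(H(S), H(T)).

Marginal P(S) (row sums):
  P(S=0) = 1/6 + 0 = 1/6
  P(S=1) = 0 + 13/24 = 13/24
  P(S=2) = 7/24 + 0 = 7/24
Marginal P(T) (column sums):
  P(T=0) = 1/6 + 0 + 7/24 = 11/24
  P(T=1) = 0 + 13/24 + 0 = 13/24

H(S) = -[(1/6)·log₂(1/6) + (13/24)·log₂(13/24) + (7/24)·log₂(7/24)]
  = 0.4308 + 0.4791 + 0.5185
  = 1.4284 bits
H(T) = -[(11/24)·log₂(11/24) + (13/24)·log₂(13/24)]
  = 0.5159 + 0.4791
  = 0.9950 bits

Maximum possible I(S;T) = min(1.4284, 0.9950) = 0.9950 bits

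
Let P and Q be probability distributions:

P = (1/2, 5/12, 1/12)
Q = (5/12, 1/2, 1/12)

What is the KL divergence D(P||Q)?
D(P||Q) = Σ P(i) log₂(P(i)/Q(i))
  i=0: (1/2) × log₂((1/2)/(5/12)) = (1/2) × log₂(6/5) = 0.1315
  i=1: (5/12) × log₂((5/12)/(1/2)) = (5/12) × log₂(5/6) = -0.1096
  i=2: (1/12) × log₂((1/12)/(1/12)) = (1/12) × log₂(1) = 0.0000
D(P||Q) = 0.1315 - 0.1096 + 0.0000
  = 0.0219 bits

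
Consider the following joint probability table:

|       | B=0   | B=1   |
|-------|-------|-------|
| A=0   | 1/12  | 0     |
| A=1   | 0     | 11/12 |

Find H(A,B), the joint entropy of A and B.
H(A,B) = -Σ P(A,B) log₂ P(A,B), summed over the non-zero cells:
H(A,B) = -[(1/12)·log₂(1/12) + (11/12)·log₂(11/12)]
  = 0.2987 + 0.1151
  = 0.4138 bits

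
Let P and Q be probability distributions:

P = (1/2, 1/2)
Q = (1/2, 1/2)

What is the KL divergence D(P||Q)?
D(P||Q) = Σ P(i) log₂(P(i)/Q(i))
  i=0: (1/2) × log₂((1/2)/(1/2)) = (1/2) × log₂(1) = 0.0000
  i=1: (1/2) × log₂((1/2)/(1/2)) = (1/2) × log₂(1) = 0.0000
D(P||Q) = 0.0000 + 0.0000
  = 0.0000 bits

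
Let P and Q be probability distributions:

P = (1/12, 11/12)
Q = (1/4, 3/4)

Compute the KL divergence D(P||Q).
D(P||Q) = Σ P(i) log₂(P(i)/Q(i))
  i=0: (1/12) × log₂((1/12)/(1/4)) = (1/12) × log₂(1/3) = -0.1321
  i=1: (11/12) × log₂((11/12)/(3/4)) = (11/12) × log₂(11/9) = 0.2654
D(P||Q) = -0.1321 + 0.2654
  = 0.1333 bits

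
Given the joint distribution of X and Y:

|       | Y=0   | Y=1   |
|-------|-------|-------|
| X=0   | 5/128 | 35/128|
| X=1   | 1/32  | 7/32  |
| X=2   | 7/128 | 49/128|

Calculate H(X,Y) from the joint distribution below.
H(X,Y) = -Σ P(X,Y) log₂ P(X,Y), summed over the non-zero cells:
H(X,Y) = -[(5/128)·log₂(5/128) + (35/128)·log₂(35/128) + (1/32)·log₂(1/32) + (7/32)·log₂(7/32) + (7/128)·log₂(7/128) + (49/128)·log₂(49/128)]
  = 0.1827 + 0.5115 + 0.1563 + 0.4796 + 0.2293 + 0.5303
  = 2.0897 bits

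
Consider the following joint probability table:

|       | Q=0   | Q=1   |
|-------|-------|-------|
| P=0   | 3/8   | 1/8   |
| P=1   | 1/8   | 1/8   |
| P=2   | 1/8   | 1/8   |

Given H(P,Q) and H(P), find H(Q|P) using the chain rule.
From the chain rule: H(P,Q) = H(P) + H(Q|P)
Therefore: H(Q|P) = H(P,Q) - H(P)

H(P,Q) = -[(3/8)·log₂(3/8) + (1/8)·log₂(1/8) + (1/8)·log₂(1/8) + (1/8)·log₂(1/8) + (1/8)·log₂(1/8) + (1/8)·log₂(1/8)]
  = 0.5306 + 0.3750 + 0.3750 + 0.3750 + 0.3750 + 0.3750
  = 2.4056 bits
Marginal P(P) (row sums):
  P(P=0) = 3/8 + 1/8 = 1/2
  P(P=1) = 1/8 + 1/8 = 1/4
  P(P=2) = 1/8 + 1/8 = 1/4
H(P) = -[(1/2)·log₂(1/2) + (1/4)·log₂(1/4) + (1/4)·log₂(1/4)]
  = 0.5000 + 0.5000 + 0.5000
  = 1.5000 bits

H(Q|P) = 2.4056 - 1.5000 = 0.9056 bits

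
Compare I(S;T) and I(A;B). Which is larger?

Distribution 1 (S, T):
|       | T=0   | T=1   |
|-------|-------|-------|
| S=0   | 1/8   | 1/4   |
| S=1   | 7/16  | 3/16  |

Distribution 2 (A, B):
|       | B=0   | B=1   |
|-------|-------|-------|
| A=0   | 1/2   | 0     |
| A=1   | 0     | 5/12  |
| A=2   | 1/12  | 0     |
Distribution 1 (S, T):
Marginal P(S) (row sums):
  P(S=0) = 1/8 + 1/4 = 3/8
  P(S=1) = 7/16 + 3/16 = 5/8
Marginal P(T) (column sums):
  P(T=0) = 1/8 + 7/16 = 9/16
  P(T=1) = 1/4 + 3/16 = 7/16

H(S) = -[(3/8)·log₂(3/8) + (5/8)·log₂(5/8)]
  = 0.5306 + 0.4238
  = 0.9544 bits
H(T) = -[(9/16)·log₂(9/16) + (7/16)·log₂(7/16)]
  = 0.4669 + 0.5218
  = 0.9887 bits
H(S,T) = -[(1/8)·log₂(1/8) + (1/4)·log₂(1/4) + (7/16)·log₂(7/16) + (3/16)·log₂(3/16)]
  = 0.3750 + 0.5000 + 0.5218 + 0.4528
  = 1.8496 bits

I(S;T) = H(S) + H(T) - H(S,T)
  = 0.9544 + 0.9887 - 1.8496
  = 0.0935 bits

Distribution 2 (A, B):
Marginal P(A) (row sums):
  P(A=0) = 1/2 + 0 = 1/2
  P(A=1) = 0 + 5/12 = 5/12
  P(A=2) = 1/12 + 0 = 1/12
Marginal P(B) (column sums):
  P(B=0) = 1/2 + 0 + 1/12 = 7/12
  P(B=1) = 0 + 5/12 + 0 = 5/12

H(A) = -[(1/2)·log₂(1/2) + (5/12)·log₂(5/12) + (1/12)·log₂(1/12)]
  = 0.5000 + 0.5263 + 0.2987
  = 1.3250 bits
H(B) = -[(7/12)·log₂(7/12) + (5/12)·log₂(5/12)]
  = 0.4536 + 0.5263
  = 0.9799 bits
H(A,B) = -[(1/2)·log₂(1/2) + (5/12)·log₂(5/12) + (1/12)·log₂(1/12)]
  = 0.5000 + 0.5263 + 0.2987
  = 1.3250 bits

I(A;B) = H(A) + H(B) - H(A,B)
  = 1.3250 + 0.9799 - 1.3250
  = 0.9799 bits

I(A;B) = 0.9799 bits > I(S;T) = 0.0935 bits, so (A, B) has the higher mutual information (stronger dependence).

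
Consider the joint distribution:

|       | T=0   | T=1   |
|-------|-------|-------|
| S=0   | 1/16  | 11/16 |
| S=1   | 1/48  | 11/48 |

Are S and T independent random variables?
Marginal P(S) (row sums):
  P(S=0) = 1/16 + 11/16 = 3/4
  P(S=1) = 1/48 + 11/48 = 1/4
Marginal P(T) (column sums):
  P(T=0) = 1/16 + 1/48 = 1/12
  P(T=1) = 11/16 + 11/48 = 11/12

S and T are independent iff P(S=i,T=j) = P(S=i)·P(T=j) for every cell.
  P(S=0)·P(T=0) = 3/4 × 1/12 = 1/16 = P(S=0,T=0) ✓
  P(S=0)·P(T=1) = 3/4 × 11/12 = 11/16 = P(S=0,T=1) ✓
  P(S=1)·P(T=0) = 1/4 × 1/12 = 1/48 = P(S=1,T=0) ✓
  P(S=1)·P(T=1) = 1/4 × 11/12 = 11/48 = P(S=1,T=1) ✓

Yes, S and T are independent: every cell factors, so I(S;T) = 0 bits.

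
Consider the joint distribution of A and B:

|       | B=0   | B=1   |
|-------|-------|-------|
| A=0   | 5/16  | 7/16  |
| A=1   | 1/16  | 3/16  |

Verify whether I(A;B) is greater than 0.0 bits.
Marginal P(A) (row sums):
  P(A=0) = 5/16 + 7/16 = 3/4
  P(A=1) = 1/16 + 3/16 = 1/4
Marginal P(B) (column sums):
  P(B=0) = 5/16 + 1/16 = 3/8
  P(B=1) = 7/16 + 3/16 = 5/8

H(A) = -[(3/4)·log₂(3/4) + (1/4)·log₂(1/4)]
  = 0.3113 + 0.5000
  = 0.8113 bits
H(B) = -[(3/8)·log₂(3/8) + (5/8)·log₂(5/8)]
  = 0.5306 + 0.4238
  = 0.9544 bits
H(A,B) = -[(5/16)·log₂(5/16) + (7/16)·log₂(7/16) + (1/16)·log₂(1/16) + (3/16)·log₂(3/16)]
  = 0.5244 + 0.5218 + 0.2500 + 0.4528
  = 1.7490 bits

I(A;B) = H(A) + H(B) - H(A,B)
  = 0.8113 + 0.9544 - 1.7490
  = 0.0167 bits

Yes. I(A;B) = 0.0167 bits, which is > 0.0 bits.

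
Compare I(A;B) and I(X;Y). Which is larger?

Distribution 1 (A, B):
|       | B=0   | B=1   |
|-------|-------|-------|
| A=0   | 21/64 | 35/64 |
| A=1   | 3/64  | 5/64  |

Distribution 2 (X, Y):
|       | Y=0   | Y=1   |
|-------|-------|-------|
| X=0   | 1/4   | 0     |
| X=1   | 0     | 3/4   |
Distribution 1 (A, B):
Marginal P(A) (row sums):
  P(A=0) = 21/64 + 35/64 = 7/8
  P(A=1) = 3/64 + 5/64 = 1/8
Marginal P(B) (column sums):
  P(B=0) = 21/64 + 3/64 = 3/8
  P(B=1) = 35/64 + 5/64 = 5/8

H(A) = -[(7/8)·log₂(7/8) + (1/8)·log₂(1/8)]
  = 0.1686 + 0.3750
  = 0.5436 bits
H(B) = -[(3/8)·log₂(3/8) + (5/8)·log₂(5/8)]
  = 0.5306 + 0.4238
  = 0.9544 bits
H(A,B) = -[(21/64)·log₂(21/64) + (35/64)·log₂(35/64) + (3/64)·log₂(3/64) + (5/64)·log₂(5/64)]
  = 0.5275 + 0.4762 + 0.2070 + 0.2873
  = 1.4980 bits

I(A;B) = H(A) + H(B) - H(A,B)
  = 0.5436 + 0.9544 - 1.4980
  = 0.0000 bits

Distribution 2 (X, Y):
Marginal P(X) (row sums):
  P(X=0) = 1/4 + 0 = 1/4
  P(X=1) = 0 + 3/4 = 3/4
Marginal P(Y) (column sums):
  P(Y=0) = 1/4 + 0 = 1/4
  P(Y=1) = 0 + 3/4 = 3/4

H(X) = -[(1/4)·log₂(1/4) + (3/4)·log₂(3/4)]
  = 0.5000 + 0.3113
  = 0.8113 bits
H(Y) = -[(1/4)·log₂(1/4) + (3/4)·log₂(3/4)]
  = 0.5000 + 0.3113
  = 0.8113 bits
H(X,Y) = -[(1/4)·log₂(1/4) + (3/4)·log₂(3/4)]
  = 0.5000 + 0.3113
  = 0.8113 bits

I(X;Y) = H(X) + H(Y) - H(X,Y)
  = 0.8113 + 0.8113 - 0.8113
  = 0.8113 bits

I(X;Y) = 0.8113 bits > I(A;B) = 0.0000 bits, so (X, Y) has the higher mutual information (stronger dependence).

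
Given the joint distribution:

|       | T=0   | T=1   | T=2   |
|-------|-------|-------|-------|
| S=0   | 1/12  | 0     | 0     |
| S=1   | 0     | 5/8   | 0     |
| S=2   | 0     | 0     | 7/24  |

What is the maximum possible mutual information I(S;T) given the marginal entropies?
The upper bound on mutual information is I(S;T) ≤ min(H(S), H(T)).

Marginal P(S) (row sums):
  P(S=0) = 1/12 + 0 + 0 = 1/12
  P(S=1) = 0 + 5/8 + 0 = 5/8
  P(S=2) = 0 + 0 + 7/24 = 7/24
Marginal P(T) (column sums):
  P(T=0) = 1/12 + 0 + 0 = 1/12
  P(T=1) = 0 + 5/8 + 0 = 5/8
  P(T=2) = 0 + 0 + 7/24 = 7/24

H(S) = -[(1/12)·log₂(1/12) + (5/8)·log₂(5/8) + (7/24)·log₂(7/24)]
  = 0.2987 + 0.4238 + 0.5185
  = 1.2410 bits
H(T) = -[(1/12)·log₂(1/12) + (5/8)·log₂(5/8) + (7/24)·log₂(7/24)]
  = 0.2987 + 0.4238 + 0.5185
  = 1.2410 bits

Maximum possible I(S;T) = min(1.2410, 1.2410) = 1.2410 bits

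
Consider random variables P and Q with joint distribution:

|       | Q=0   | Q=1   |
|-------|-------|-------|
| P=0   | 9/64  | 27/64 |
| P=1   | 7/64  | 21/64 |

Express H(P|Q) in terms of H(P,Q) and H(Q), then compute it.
H(P|Q) = H(P,Q) - H(Q)

Marginal P(Q) (column sums):
  P(Q=0) = 9/64 + 7/64 = 1/4
  P(Q=1) = 27/64 + 21/64 = 3/4

H(P,Q) = -[(9/64)·log₂(9/64) + (27/64)·log₂(27/64) + (7/64)·log₂(7/64) + (21/64)·log₂(21/64)]
  = 0.3980 + 0.5253 + 0.3492 + 0.5275
  = 1.8000 bits
H(Q) = -[(1/4)·log₂(1/4) + (3/4)·log₂(3/4)]
  = 0.5000 + 0.3113
  = 0.8113 bits

H(P|Q) = 1.8000 - 0.8113 = 0.9887 bits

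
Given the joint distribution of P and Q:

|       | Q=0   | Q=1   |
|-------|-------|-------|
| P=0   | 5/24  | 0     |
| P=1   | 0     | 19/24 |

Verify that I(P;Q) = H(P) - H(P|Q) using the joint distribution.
Left side, from I(P;Q) = H(P) + H(Q) - H(P,Q):
Marginal P(P) (row sums):
  P(P=0) = 5/24 + 0 = 5/24
  P(P=1) = 0 + 19/24 = 19/24
Marginal P(Q) (column sums):
  P(Q=0) = 5/24 + 0 = 5/24
  P(Q=1) = 0 + 19/24 = 19/24

H(P) = -[(5/24)·log₂(5/24) + (19/24)·log₂(19/24)]
  = 0.4715 + 0.2668
  = 0.7383 bits
H(Q) = -[(5/24)·log₂(5/24) + (19/24)·log₂(19/24)]
  = 0.4715 + 0.2668
  = 0.7383 bits
H(P,Q) = -[(5/24)·log₂(5/24) + (19/24)·log₂(19/24)]
  = 0.4715 + 0.2668
  = 0.7383 bits

I(P;Q) = H(P) + H(Q) - H(P,Q)
  = 0.7383 + 0.7383 - 0.7383
  = 0.7383 bits

Right side, with H(P|Q) computed directly from the conditional probabilities:
H(P|Q) = -Σ P(P,Q)·log₂ P(P|Q), where P(P|Q) = P(P,Q) / P(Q)
  (cells with P(P,Q) = 0 contribute 0)
  (P=0,Q=0): P(P|Q) = (5/24)/(5/24) = 1;  -(5/24)·log₂(1) = 0.0000
  (P=1,Q=1): P(P|Q) = (19/24)/(19/24) = 1;  -(19/24)·log₂(1) = 0.0000
H(P|Q) = 0.0000 + 0.0000
  = 0.0000 bits
H(P) - H(P|Q) = 0.7383 - 0.0000 = 0.7383 bits

Both sides equal 0.7383 bits, so I(P;Q) = H(P) - H(P|Q) ✓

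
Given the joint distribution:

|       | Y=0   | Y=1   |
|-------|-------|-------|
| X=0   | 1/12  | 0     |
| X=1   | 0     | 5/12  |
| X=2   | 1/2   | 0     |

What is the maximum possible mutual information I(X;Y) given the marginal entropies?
The upper bound on mutual information is I(X;Y) ≤ min(H(X), H(Y)).

Marginal P(X) (row sums):
  P(X=0) = 1/12 + 0 = 1/12
  P(X=1) = 0 + 5/12 = 5/12
  P(X=2) = 1/2 + 0 = 1/2
Marginal P(Y) (column sums):
  P(Y=0) = 1/12 + 0 + 1/2 = 7/12
  P(Y=1) = 0 + 5/12 + 0 = 5/12

H(X) = -[(1/12)·log₂(1/12) + (5/12)·log₂(5/12) + (1/2)·log₂(1/2)]
  = 0.2987 + 0.5263 + 0.5000
  = 1.3250 bits
H(Y) = -[(7/12)·log₂(7/12) + (5/12)·log₂(5/12)]
  = 0.4536 + 0.5263
  = 0.9799 bits

Maximum possible I(X;Y) = min(1.3250, 0.9799) = 0.9799 bits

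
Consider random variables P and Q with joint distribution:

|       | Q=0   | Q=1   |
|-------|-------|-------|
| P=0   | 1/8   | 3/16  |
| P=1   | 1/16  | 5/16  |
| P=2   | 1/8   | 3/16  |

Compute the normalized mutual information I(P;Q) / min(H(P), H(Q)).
Marginal P(P) (row sums):
  P(P=0) = 1/8 + 3/16 = 5/16
  P(P=1) = 1/16 + 5/16 = 3/8
  P(P=2) = 1/8 + 3/16 = 5/16
Marginal P(Q) (column sums):
  P(Q=0) = 1/8 + 1/16 + 1/8 = 5/16
  P(Q=1) = 3/16 + 5/16 + 3/16 = 11/16

H(P) = -[(5/16)·log₂(5/16) + (3/8)·log₂(3/8) + (5/16)·log₂(5/16)]
  = 0.5244 + 0.5306 + 0.5244
  = 1.5794 bits
H(Q) = -[(5/16)·log₂(5/16) + (11/16)·log₂(11/16)]
  = 0.5244 + 0.3716
  = 0.8960 bits
H(P,Q) = -[(1/8)·log₂(1/8) + (3/16)·log₂(3/16) + (1/16)·log₂(1/16) + (5/16)·log₂(5/16) + (1/8)·log₂(1/8) + (3/16)·log₂(3/16)]
  = 0.3750 + 0.4528 + 0.2500 + 0.5244 + 0.3750 + 0.4528
  = 2.4300 bits

I(P;Q) = H(P) + H(Q) - H(P,Q)
  = 1.5794 + 0.8960 - 2.4300
  = 0.0454 bits

min(H(P), H(Q)) = min(1.5794, 0.8960) = 0.8960 bits
Normalized MI = 0.0454 / 0.8960 = 0.0507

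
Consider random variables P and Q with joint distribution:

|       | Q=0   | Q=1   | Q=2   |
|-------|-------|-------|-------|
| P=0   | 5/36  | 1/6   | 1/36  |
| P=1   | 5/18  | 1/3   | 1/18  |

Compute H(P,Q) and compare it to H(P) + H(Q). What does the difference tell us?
Marginal P(P) (row sums):
  P(P=0) = 5/36 + 1/6 + 1/36 = 1/3
  P(P=1) = 5/18 + 1/3 + 1/18 = 2/3
Marginal P(Q) (column sums):
  P(Q=0) = 5/36 + 5/18 = 5/12
  P(Q=1) = 1/6 + 1/3 = 1/2
  P(Q=2) = 1/36 + 1/18 = 1/12

H(P,Q) = -[(5/36)·log₂(5/36) + (1/6)·log₂(1/6) + (1/36)·log₂(1/36) + (5/18)·log₂(5/18) + (1/3)·log₂(1/3) + (1/18)·log₂(1/18)]
  = 0.3956 + 0.4308 + 0.1436 + 0.5133 + 0.5283 + 0.2317
  = 2.2433 bits
H(P) = -[(1/3)·log₂(1/3) + (2/3)·log₂(2/3)]
  = 0.5283 + 0.3900
  = 0.9183 bits
H(Q) = -[(5/12)·log₂(5/12) + (1/2)·log₂(1/2) + (1/12)·log₂(1/12)]
  = 0.5263 + 0.5000 + 0.2987
  = 1.3250 bits

H(P) + H(Q) = 0.9183 + 1.3250 = 2.2433 bits
Difference: H(P) + H(Q) - H(P,Q) = 2.2433 - 2.2433 = 0.0000 bits = I(P;Q)

The difference is the mutual information; it is 0 here, so P and Q are independent (the joint entropy equals the sum of the marginal entropies).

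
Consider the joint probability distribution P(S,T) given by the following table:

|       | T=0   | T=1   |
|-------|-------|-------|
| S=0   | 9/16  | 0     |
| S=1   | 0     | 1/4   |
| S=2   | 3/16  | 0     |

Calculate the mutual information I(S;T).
Marginal P(S) (row sums):
  P(S=0) = 9/16 + 0 = 9/16
  P(S=1) = 0 + 1/4 = 1/4
  P(S=2) = 3/16 + 0 = 3/16
Marginal P(T) (column sums):
  P(T=0) = 9/16 + 0 + 3/16 = 3/4
  P(T=1) = 0 + 1/4 + 0 = 1/4

H(S) = -[(9/16)·log₂(9/16) + (1/4)·log₂(1/4) + (3/16)·log₂(3/16)]
  = 0.4669 + 0.5000 + 0.4528
  = 1.4197 bits
H(T) = -[(3/4)·log₂(3/4) + (1/4)·log₂(1/4)]
  = 0.3113 + 0.5000
  = 0.8113 bits
H(S,T) = -[(9/16)·log₂(9/16) + (1/4)·log₂(1/4) + (3/16)·log₂(3/16)]
  = 0.4669 + 0.5000 + 0.4528
  = 1.4197 bits

I(S;T) = H(S) + H(T) - H(S,T)
  = 1.4197 + 0.8113 - 1.4197
  = 0.8113 bits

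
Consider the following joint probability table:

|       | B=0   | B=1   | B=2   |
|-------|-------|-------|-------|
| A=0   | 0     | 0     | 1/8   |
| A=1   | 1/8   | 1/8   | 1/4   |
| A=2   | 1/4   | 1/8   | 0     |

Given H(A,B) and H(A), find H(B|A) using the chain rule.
From the chain rule: H(A,B) = H(A) + H(B|A)
Therefore: H(B|A) = H(A,B) - H(A)

H(A,B) = -[(1/8)·log₂(1/8) + (1/8)·log₂(1/8) + (1/8)·log₂(1/8) + (1/4)·log₂(1/4) + (1/4)·log₂(1/4) + (1/8)·log₂(1/8)]
  = 0.3750 + 0.3750 + 0.3750 + 0.5000 + 0.5000 + 0.3750
  = 2.5000 bits
Marginal P(A) (row sums):
  P(A=0) = 0 + 0 + 1/8 = 1/8
  P(A=1) = 1/8 + 1/8 + 1/4 = 1/2
  P(A=2) = 1/4 + 1/8 + 0 = 3/8
H(A) = -[(1/8)·log₂(1/8) + (1/2)·log₂(1/2) + (3/8)·log₂(3/8)]
  = 0.3750 + 0.5000 + 0.5306
  = 1.4056 bits

H(B|A) = 2.5000 - 1.4056 = 1.0944 bits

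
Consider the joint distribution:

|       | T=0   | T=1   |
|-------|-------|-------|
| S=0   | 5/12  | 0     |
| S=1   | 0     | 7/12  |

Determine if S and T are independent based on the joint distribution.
Marginal P(S) (row sums):
  P(S=0) = 5/12 + 0 = 5/12
  P(S=1) = 0 + 7/12 = 7/12
Marginal P(T) (column sums):
  P(T=0) = 5/12 + 0 = 5/12
  P(T=1) = 0 + 7/12 = 7/12

S and T are independent iff P(S=i,T=j) = P(S=i)·P(T=j) for every cell.
  P(S=0)·P(T=0) = 5/12 × 5/12 = 25/144, but P(S=0,T=0) = 5/12 ✗

No, S and T are not independent. Quantitatively, I(S;T) > 0:

H(S) = -[(5/12)·log₂(5/12) + (7/12)·log₂(7/12)]
  = 0.5263 + 0.4536
  = 0.9799 bits
H(T) = -[(5/12)·log₂(5/12) + (7/12)·log₂(7/12)]
  = 0.5263 + 0.4536
  = 0.9799 bits
H(S,T) = -[(5/12)·log₂(5/12) + (7/12)·log₂(7/12)]
  = 0.5263 + 0.4536
  = 0.9799 bits
I(S;T) = H(S) + H(T) - H(S,T) = 0.9799 + 0.9799 - 0.9799 = 0.9799 bits > 0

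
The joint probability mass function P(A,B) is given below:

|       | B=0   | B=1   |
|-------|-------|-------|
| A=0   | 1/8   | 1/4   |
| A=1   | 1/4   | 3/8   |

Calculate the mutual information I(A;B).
Marginal P(A) (row sums):
  P(A=0) = 1/8 + 1/4 = 3/8
  P(A=1) = 1/4 + 3/8 = 5/8
Marginal P(B) (column sums):
  P(B=0) = 1/8 + 1/4 = 3/8
  P(B=1) = 1/4 + 3/8 = 5/8

H(A) = -[(3/8)·log₂(3/8) + (5/8)·log₂(5/8)]
  = 0.5306 + 0.4238
  = 0.9544 bits
H(B) = -[(3/8)·log₂(3/8) + (5/8)·log₂(5/8)]
  = 0.5306 + 0.4238
  = 0.9544 bits
H(A,B) = -[(1/8)·log₂(1/8) + (1/4)·log₂(1/4) + (1/4)·log₂(1/4) + (3/8)·log₂(3/8)]
  = 0.3750 + 0.5000 + 0.5000 + 0.5306
  = 1.9056 bits

I(A;B) = H(A) + H(B) - H(A,B)
  = 0.9544 + 0.9544 - 1.9056
  = 0.0032 bits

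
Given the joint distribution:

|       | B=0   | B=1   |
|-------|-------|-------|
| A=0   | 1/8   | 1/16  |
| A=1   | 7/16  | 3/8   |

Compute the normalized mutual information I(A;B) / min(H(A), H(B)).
Marginal P(A) (row sums):
  P(A=0) = 1/8 + 1/16 = 3/16
  P(A=1) = 7/16 + 3/8 = 13/16
Marginal P(B) (column sums):
  P(B=0) = 1/8 + 7/16 = 9/16
  P(B=1) = 1/16 + 3/8 = 7/16

H(A) = -[(3/16)·log₂(3/16) + (13/16)·log₂(13/16)]
  = 0.4528 + 0.2434
  = 0.6962 bits
H(B) = -[(9/16)·log₂(9/16) + (7/16)·log₂(7/16)]
  = 0.4669 + 0.5218
  = 0.9887 bits
H(A,B) = -[(1/8)·log₂(1/8) + (1/16)·log₂(1/16) + (7/16)·log₂(7/16) + (3/8)·log₂(3/8)]
  = 0.3750 + 0.2500 + 0.5218 + 0.5306
  = 1.6774 bits

I(A;B) = H(A) + H(B) - H(A,B)
  = 0.6962 + 0.9887 - 1.6774
  = 0.0075 bits

min(H(A), H(B)) = min(0.6962, 0.9887) = 0.6962 bits
Normalized MI = 0.0075 / 0.6962 = 0.0108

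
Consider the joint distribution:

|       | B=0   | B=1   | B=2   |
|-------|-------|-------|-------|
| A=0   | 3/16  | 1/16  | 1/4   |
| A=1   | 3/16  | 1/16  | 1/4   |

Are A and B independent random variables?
Marginal P(A) (row sums):
  P(A=0) = 3/16 + 1/16 + 1/4 = 1/2
  P(A=1) = 3/16 + 1/16 + 1/4 = 1/2
Marginal P(B) (column sums):
  P(B=0) = 3/16 + 3/16 = 3/8
  P(B=1) = 1/16 + 1/16 = 1/8
  P(B=2) = 1/4 + 1/4 = 1/2

A and B are independent iff P(A=i,B=j) = P(A=i)·P(B=j) for every cell.
  P(A=0)·P(B=0) = 1/2 × 3/8 = 3/16 = P(A=0,B=0) ✓
  P(A=0)·P(B=1) = 1/2 × 1/8 = 1/16 = P(A=0,B=1) ✓
  P(A=0)·P(B=2) = 1/2 × 1/2 = 1/4 = P(A=0,B=2) ✓
  P(A=1)·P(B=0) = 1/2 × 3/8 = 3/16 = P(A=1,B=0) ✓
  P(A=1)·P(B=1) = 1/2 × 1/8 = 1/16 = P(A=1,B=1) ✓
  P(A=1)·P(B=2) = 1/2 × 1/2 = 1/4 = P(A=1,B=2) ✓

Yes, A and B are independent: every cell factors, so I(A;B) = 0 bits.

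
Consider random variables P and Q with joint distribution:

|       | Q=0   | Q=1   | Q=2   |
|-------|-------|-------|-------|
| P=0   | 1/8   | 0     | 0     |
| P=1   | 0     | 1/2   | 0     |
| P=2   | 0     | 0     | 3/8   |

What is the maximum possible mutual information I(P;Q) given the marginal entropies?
The upper bound on mutual information is I(P;Q) ≤ min(H(P), H(Q)).

Marginal P(P) (row sums):
  P(P=0) = 1/8 + 0 + 0 = 1/8
  P(P=1) = 0 + 1/2 + 0 = 1/2
  P(P=2) = 0 + 0 + 3/8 = 3/8
Marginal P(Q) (column sums):
  P(Q=0) = 1/8 + 0 + 0 = 1/8
  P(Q=1) = 0 + 1/2 + 0 = 1/2
  P(Q=2) = 0 + 0 + 3/8 = 3/8

H(P) = -[(1/8)·log₂(1/8) + (1/2)·log₂(1/2) + (3/8)·log₂(3/8)]
  = 0.3750 + 0.5000 + 0.5306
  = 1.4056 bits
H(Q) = -[(1/8)·log₂(1/8) + (1/2)·log₂(1/2) + (3/8)·log₂(3/8)]
  = 0.3750 + 0.5000 + 0.5306
  = 1.4056 bits

Maximum possible I(P;Q) = min(1.4056, 1.4056) = 1.4056 bits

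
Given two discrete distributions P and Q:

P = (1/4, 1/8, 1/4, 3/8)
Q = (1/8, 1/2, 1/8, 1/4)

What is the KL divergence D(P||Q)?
D(P||Q) = Σ P(i) log₂(P(i)/Q(i))
  i=0: (1/4) × log₂((1/4)/(1/8)) = (1/4) × log₂(2) = 0.2500
  i=1: (1/8) × log₂((1/8)/(1/2)) = (1/8) × log₂(1/4) = -0.2500
  i=2: (1/4) × log₂((1/4)/(1/8)) = (1/4) × log₂(2) = 0.2500
  i=3: (3/8) × log₂((3/8)/(1/4)) = (3/8) × log₂(3/2) = 0.2194
D(P||Q) = 0.2500 - 0.2500 + 0.2500 + 0.2194
  = 0.4694 bits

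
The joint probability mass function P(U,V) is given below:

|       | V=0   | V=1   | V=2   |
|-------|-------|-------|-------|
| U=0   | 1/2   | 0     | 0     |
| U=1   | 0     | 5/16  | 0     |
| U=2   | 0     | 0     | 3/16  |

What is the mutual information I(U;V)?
Marginal P(U) (row sums):
  P(U=0) = 1/2 + 0 + 0 = 1/2
  P(U=1) = 0 + 5/16 + 0 = 5/16
  P(U=2) = 0 + 0 + 3/16 = 3/16
Marginal P(V) (column sums):
  P(V=0) = 1/2 + 0 + 0 = 1/2
  P(V=1) = 0 + 5/16 + 0 = 5/16
  P(V=2) = 0 + 0 + 3/16 = 3/16

H(U) = -[(1/2)·log₂(1/2) + (5/16)·log₂(5/16) + (3/16)·log₂(3/16)]
  = 0.5000 + 0.5244 + 0.4528
  = 1.4772 bits
H(V) = -[(1/2)·log₂(1/2) + (5/16)·log₂(5/16) + (3/16)·log₂(3/16)]
  = 0.5000 + 0.5244 + 0.4528
  = 1.4772 bits
H(U,V) = -[(1/2)·log₂(1/2) + (5/16)·log₂(5/16) + (3/16)·log₂(3/16)]
  = 0.5000 + 0.5244 + 0.4528
  = 1.4772 bits

I(U;V) = H(U) + H(V) - H(U,V)
  = 1.4772 + 1.4772 - 1.4772
  = 1.4772 bits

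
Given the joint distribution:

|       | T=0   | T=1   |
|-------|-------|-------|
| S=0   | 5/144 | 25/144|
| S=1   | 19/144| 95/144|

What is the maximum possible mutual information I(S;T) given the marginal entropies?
The upper bound on mutual information is I(S;T) ≤ min(H(S), H(T)).

Marginal P(S) (row sums):
  P(S=0) = 5/144 + 25/144 = 5/24
  P(S=1) = 19/144 + 95/144 = 19/24
Marginal P(T) (column sums):
  P(T=0) = 5/144 + 19/144 = 1/6
  P(T=1) = 25/144 + 95/144 = 5/6

H(S) = -[(5/24)·log₂(5/24) + (19/24)·log₂(19/24)]
  = 0.4715 + 0.2668
  = 0.7383 bits
H(T) = -[(1/6)·log₂(1/6) + (5/6)·log₂(5/6)]
  = 0.4308 + 0.2192
  = 0.6500 bits

Maximum possible I(S;T) = min(0.7383, 0.6500) = 0.6500 bits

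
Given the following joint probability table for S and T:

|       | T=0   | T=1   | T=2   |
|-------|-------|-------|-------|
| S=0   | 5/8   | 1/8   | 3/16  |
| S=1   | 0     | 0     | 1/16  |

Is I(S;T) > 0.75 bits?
Marginal P(S) (row sums):
  P(S=0) = 5/8 + 1/8 + 3/16 = 15/16
  P(S=1) = 0 + 0 + 1/16 = 1/16
Marginal P(T) (column sums):
  P(T=0) = 5/8 + 0 = 5/8
  P(T=1) = 1/8 + 0 = 1/8
  P(T=2) = 3/16 + 1/16 = 1/4

H(S) = -[(15/16)·log₂(15/16) + (1/16)·log₂(1/16)]
  = 0.0873 + 0.2500
  = 0.3373 bits
H(T) = -[(5/8)·log₂(5/8) + (1/8)·log₂(1/8) + (1/4)·log₂(1/4)]
  = 0.4238 + 0.3750 + 0.5000
  = 1.2988 bits
H(S,T) = -[(5/8)·log₂(5/8) + (1/8)·log₂(1/8) + (3/16)·log₂(3/16) + (1/16)·log₂(1/16)]
  = 0.4238 + 0.3750 + 0.4528 + 0.2500
  = 1.5016 bits

I(S;T) = H(S) + H(T) - H(S,T)
  = 0.3373 + 1.2988 - 1.5016
  = 0.1345 bits

No. I(S;T) = 0.1345 bits, which is ≤ 0.75 bits.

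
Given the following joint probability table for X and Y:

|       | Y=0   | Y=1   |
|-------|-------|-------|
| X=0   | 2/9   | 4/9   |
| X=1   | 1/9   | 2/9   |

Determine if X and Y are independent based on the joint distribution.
Marginal P(X) (row sums):
  P(X=0) = 2/9 + 4/9 = 2/3
  P(X=1) = 1/9 + 2/9 = 1/3
Marginal P(Y) (column sums):
  P(Y=0) = 2/9 + 1/9 = 1/3
  P(Y=1) = 4/9 + 2/9 = 2/3

X and Y are independent iff P(X=i,Y=j) = P(X=i)·P(Y=j) for every cell.
  P(X=0)·P(Y=0) = 2/3 × 1/3 = 2/9 = P(X=0,Y=0) ✓
  P(X=0)·P(Y=1) = 2/3 × 2/3 = 4/9 = P(X=0,Y=1) ✓
  P(X=1)·P(Y=0) = 1/3 × 1/3 = 1/9 = P(X=1,Y=0) ✓
  P(X=1)·P(Y=1) = 1/3 × 2/3 = 2/9 = P(X=1,Y=1) ✓

Yes, X and Y are independent: every cell factors, so I(X;Y) = 0 bits.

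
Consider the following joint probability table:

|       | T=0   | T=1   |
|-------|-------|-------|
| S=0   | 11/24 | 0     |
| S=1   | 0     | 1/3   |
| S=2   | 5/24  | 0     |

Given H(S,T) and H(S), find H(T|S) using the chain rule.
From the chain rule: H(S,T) = H(S) + H(T|S)
Therefore: H(T|S) = H(S,T) - H(S)

H(S,T) = -[(11/24)·log₂(11/24) + (1/3)·log₂(1/3) + (5/24)·log₂(5/24)]
  = 0.5159 + 0.5283 + 0.4715
  = 1.5157 bits
Marginal P(S) (row sums):
  P(S=0) = 11/24 + 0 = 11/24
  P(S=1) = 0 + 1/3 = 1/3
  P(S=2) = 5/24 + 0 = 5/24
H(S) = -[(11/24)·log₂(11/24) + (1/3)·log₂(1/3) + (5/24)·log₂(5/24)]
  = 0.5159 + 0.5283 + 0.4715
  = 1.5157 bits

H(T|S) = 1.5157 - 1.5157 = 0.0000 bits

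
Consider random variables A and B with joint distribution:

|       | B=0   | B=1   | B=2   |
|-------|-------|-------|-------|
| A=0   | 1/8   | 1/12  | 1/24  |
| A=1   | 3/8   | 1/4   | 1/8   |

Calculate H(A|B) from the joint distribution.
Marginal P(B) (column sums):
  P(B=0) = 1/8 + 3/8 = 1/2
  P(B=1) = 1/12 + 1/4 = 1/3
  P(B=2) = 1/24 + 1/8 = 1/6

H(A|B) = -Σ P(A,B)·log₂ P(A|B), where P(A|B) = P(A,B) / P(B)
  (A=0,B=0): P(A|B) = (1/8)/(1/2) = 1/4;  -(1/8)·log₂(1/4) = 0.2500
  (A=0,B=1): P(A|B) = (1/12)/(1/3) = 1/4;  -(1/12)·log₂(1/4) = 0.1667
  (A=0,B=2): P(A|B) = (1/24)/(1/6) = 1/4;  -(1/24)·log₂(1/4) = 0.0833
  (A=1,B=0): P(A|B) = (3/8)/(1/2) = 3/4;  -(3/8)·log₂(3/4) = 0.1556
  (A=1,B=1): P(A|B) = (1/4)/(1/3) = 3/4;  -(1/4)·log₂(3/4) = 0.1038
  (A=1,B=2): P(A|B) = (1/8)/(1/6) = 3/4;  -(1/8)·log₂(3/4) = 0.0519
H(A|B) = 0.2500 + 0.1667 + 0.0833 + 0.1556 + 0.1038 + 0.0519
  = 0.8113 bits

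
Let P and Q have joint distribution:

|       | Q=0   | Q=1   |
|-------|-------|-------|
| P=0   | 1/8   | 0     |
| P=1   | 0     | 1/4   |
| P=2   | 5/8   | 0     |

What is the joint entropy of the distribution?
H(P,Q) = -Σ P(P,Q) log₂ P(P,Q), summed over the non-zero cells:
H(P,Q) = -[(1/8)·log₂(1/8) + (1/4)·log₂(1/4) + (5/8)·log₂(5/8)]
  = 0.3750 + 0.5000 + 0.4238
  = 1.2988 bits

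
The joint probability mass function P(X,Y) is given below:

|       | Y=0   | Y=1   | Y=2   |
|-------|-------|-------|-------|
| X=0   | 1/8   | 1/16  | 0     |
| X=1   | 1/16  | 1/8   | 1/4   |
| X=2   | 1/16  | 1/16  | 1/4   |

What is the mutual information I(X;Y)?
Marginal P(X) (row sums):
  P(X=0) = 1/8 + 1/16 + 0 = 3/16
  P(X=1) = 1/16 + 1/8 + 1/4 = 7/16
  P(X=2) = 1/16 + 1/16 + 1/4 = 3/8
Marginal P(Y) (column sums):
  P(Y=0) = 1/8 + 1/16 + 1/16 = 1/4
  P(Y=1) = 1/16 + 1/8 + 1/16 = 1/4
  P(Y=2) = 0 + 1/4 + 1/4 = 1/2

H(X) = -[(3/16)·log₂(3/16) + (7/16)·log₂(7/16) + (3/8)·log₂(3/8)]
  = 0.4528 + 0.5218 + 0.5306
  = 1.5052 bits
H(Y) = -[(1/4)·log₂(1/4) + (1/4)·log₂(1/4) + (1/2)·log₂(1/2)]
  = 0.5000 + 0.5000 + 0.5000
  = 1.5000 bits
H(X,Y) = -[(1/8)·log₂(1/8) + (1/16)·log₂(1/16) + (1/16)·log₂(1/16) + (1/8)·log₂(1/8) + (1/4)·log₂(1/4) + (1/16)·log₂(1/16) + (1/16)·log₂(1/16) + (1/4)·log₂(1/4)]
  = 0.3750 + 0.2500 + 0.2500 + 0.3750 + 0.5000 + 0.2500 + 0.2500 + 0.5000
  = 2.7500 bits

I(X;Y) = H(X) + H(Y) - H(X,Y)
  = 1.5052 + 1.5000 - 2.7500
  = 0.2552 bits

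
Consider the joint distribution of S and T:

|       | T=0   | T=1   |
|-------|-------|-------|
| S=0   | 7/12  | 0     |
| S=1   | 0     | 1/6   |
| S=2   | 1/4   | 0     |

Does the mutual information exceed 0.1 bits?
Marginal P(S) (row sums):
  P(S=0) = 7/12 + 0 = 7/12
  P(S=1) = 0 + 1/6 = 1/6
  P(S=2) = 1/4 + 0 = 1/4
Marginal P(T) (column sums):
  P(T=0) = 7/12 + 0 + 1/4 = 5/6
  P(T=1) = 0 + 1/6 + 0 = 1/6

H(S) = -[(7/12)·log₂(7/12) + (1/6)·log₂(1/6) + (1/4)·log₂(1/4)]
  = 0.4536 + 0.4308 + 0.5000
  = 1.3844 bits
H(T) = -[(5/6)·log₂(5/6) + (1/6)·log₂(1/6)]
  = 0.2192 + 0.4308
  = 0.6500 bits
H(S,T) = -[(7/12)·log₂(7/12) + (1/6)·log₂(1/6) + (1/4)·log₂(1/4)]
  = 0.4536 + 0.4308 + 0.5000
  = 1.3844 bits

I(S;T) = H(S) + H(T) - H(S,T)
  = 1.3844 + 0.6500 - 1.3844
  = 0.6500 bits

Yes. I(S;T) = 0.6500 bits, which is > 0.1 bits.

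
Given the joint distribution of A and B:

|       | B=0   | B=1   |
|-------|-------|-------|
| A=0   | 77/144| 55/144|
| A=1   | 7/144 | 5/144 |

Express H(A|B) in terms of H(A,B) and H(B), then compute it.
H(A|B) = H(A,B) - H(B)

Marginal P(B) (column sums):
  P(B=0) = 77/144 + 7/144 = 7/12
  P(B=1) = 55/144 + 5/144 = 5/12

H(A,B) = -[(77/144)·log₂(77/144) + (55/144)·log₂(55/144) + (7/144)·log₂(7/144) + (5/144)·log₂(5/144)]
  = 0.4829 + 0.5304 + 0.2121 + 0.1683
  = 1.3937 bits
H(B) = -[(7/12)·log₂(7/12) + (5/12)·log₂(5/12)]
  = 0.4536 + 0.5263
  = 0.9799 bits

H(A|B) = 1.3937 - 0.9799 = 0.4138 bits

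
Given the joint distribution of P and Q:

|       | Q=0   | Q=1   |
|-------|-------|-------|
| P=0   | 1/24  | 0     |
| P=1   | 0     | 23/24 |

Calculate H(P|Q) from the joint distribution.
Marginal P(Q) (column sums):
  P(Q=0) = 1/24 + 0 = 1/24
  P(Q=1) = 0 + 23/24 = 23/24

H(P|Q) = -Σ P(P,Q)·log₂ P(P|Q), where P(P|Q) = P(P,Q) / P(Q)
  (cells with P(P,Q) = 0 contribute 0)
  (P=0,Q=0): P(P|Q) = (1/24)/(1/24) = 1;  -(1/24)·log₂(1) = 0.0000
  (P=1,Q=1): P(P|Q) = (23/24)/(23/24) = 1;  -(23/24)·log₂(1) = 0.0000
H(P|Q) = 0.0000 + 0.0000
  = 0.0000 bits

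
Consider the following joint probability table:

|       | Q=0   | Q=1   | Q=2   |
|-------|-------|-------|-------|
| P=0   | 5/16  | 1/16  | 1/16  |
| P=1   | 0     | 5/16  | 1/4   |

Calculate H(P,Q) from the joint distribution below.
H(P,Q) = -Σ P(P,Q) log₂ P(P,Q), summed over the non-zero cells:
H(P,Q) = -[(5/16)·log₂(5/16) + (1/16)·log₂(1/16) + (1/16)·log₂(1/16) + (5/16)·log₂(5/16) + (1/4)·log₂(1/4)]
  = 0.5244 + 0.2500 + 0.2500 + 0.5244 + 0.5000
  = 2.0488 bits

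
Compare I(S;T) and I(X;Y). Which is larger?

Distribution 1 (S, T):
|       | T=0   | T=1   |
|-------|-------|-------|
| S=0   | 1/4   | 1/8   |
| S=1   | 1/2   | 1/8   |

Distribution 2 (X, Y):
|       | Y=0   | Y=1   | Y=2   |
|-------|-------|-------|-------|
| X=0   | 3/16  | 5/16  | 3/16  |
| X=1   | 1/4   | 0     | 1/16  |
Distribution 1 (S, T):
Marginal P(S) (row sums):
  P(S=0) = 1/4 + 1/8 = 3/8
  P(S=1) = 1/2 + 1/8 = 5/8
Marginal P(T) (column sums):
  P(T=0) = 1/4 + 1/2 = 3/4
  P(T=1) = 1/8 + 1/8 = 1/4

H(S) = -[(3/8)·log₂(3/8) + (5/8)·log₂(5/8)]
  = 0.5306 + 0.4238
  = 0.9544 bits
H(T) = -[(3/4)·log₂(3/4) + (1/4)·log₂(1/4)]
  = 0.3113 + 0.5000
  = 0.8113 bits
H(S,T) = -[(1/4)·log₂(1/4) + (1/8)·log₂(1/8) + (1/2)·log₂(1/2) + (1/8)·log₂(1/8)]
  = 0.5000 + 0.3750 + 0.5000 + 0.3750
  = 1.7500 bits

I(S;T) = H(S) + H(T) - H(S,T)
  = 0.9544 + 0.8113 - 1.7500
  = 0.0157 bits

Distribution 2 (X, Y):
Marginal P(X) (row sums):
  P(X=0) = 3/16 + 5/16 + 3/16 = 11/16
  P(X=1) = 1/4 + 0 + 1/16 = 5/16
Marginal P(Y) (column sums):
  P(Y=0) = 3/16 + 1/4 = 7/16
  P(Y=1) = 5/16 + 0 = 5/16
  P(Y=2) = 3/16 + 1/16 = 1/4

H(X) = -[(11/16)·log₂(11/16) + (5/16)·log₂(5/16)]
  = 0.3716 + 0.5244
  = 0.8960 bits
H(Y) = -[(7/16)·log₂(7/16) + (5/16)·log₂(5/16) + (1/4)·log₂(1/4)]
  = 0.5218 + 0.5244 + 0.5000
  = 1.5462 bits
H(X,Y) = -[(3/16)·log₂(3/16) + (5/16)·log₂(5/16) + (3/16)·log₂(3/16) + (1/4)·log₂(1/4) + (1/16)·log₂(1/16)]
  = 0.4528 + 0.5244 + 0.4528 + 0.5000 + 0.2500
  = 2.1800 bits

I(X;Y) = H(X) + H(Y) - H(X,Y)
  = 0.8960 + 1.5462 - 2.1800
  = 0.2622 bits

I(X;Y) = 0.2622 bits > I(S;T) = 0.0157 bits, so (X, Y) has the higher mutual information (stronger dependence).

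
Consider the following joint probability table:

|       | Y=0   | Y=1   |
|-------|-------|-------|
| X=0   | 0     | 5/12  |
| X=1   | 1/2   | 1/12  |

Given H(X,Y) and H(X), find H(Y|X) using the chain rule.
From the chain rule: H(X,Y) = H(X) + H(Y|X)
Therefore: H(Y|X) = H(X,Y) - H(X)

H(X,Y) = -[(5/12)·log₂(5/12) + (1/2)·log₂(1/2) + (1/12)·log₂(1/12)]
  = 0.5263 + 0.5000 + 0.2987
  = 1.3250 bits
Marginal P(X) (row sums):
  P(X=0) = 0 + 5/12 = 5/12
  P(X=1) = 1/2 + 1/12 = 7/12
H(X) = -[(5/12)·log₂(5/12) + (7/12)·log₂(7/12)]
  = 0.5263 + 0.4536
  = 0.9799 bits

H(Y|X) = 1.3250 - 0.9799 = 0.3451 bits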